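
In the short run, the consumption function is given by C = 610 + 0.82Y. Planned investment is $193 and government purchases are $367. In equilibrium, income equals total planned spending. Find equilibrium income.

Y = C + I + G = 610 + 0.82Y + 193 + 367
Y − 0.82Y = 1170
0.18Y = 1170, so Y = 1170/0.18 = 6500

Y = 6500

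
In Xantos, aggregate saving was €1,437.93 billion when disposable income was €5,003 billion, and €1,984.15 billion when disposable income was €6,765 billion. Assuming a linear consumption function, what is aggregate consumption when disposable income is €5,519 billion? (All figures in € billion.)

C = 3921.11

MPS = ΔS/ΔY = (1984.15 − 1437.93)/(6765 − 5003) = 546.22/1762 = 0.31
MPC = 1 − MPS = 0.69
Autonomous saving = 1437.93 − 0.31(5003) = -113, so a = 113
C = 113 + 0.69(5519) = 113 + 3808.11 = 3921.11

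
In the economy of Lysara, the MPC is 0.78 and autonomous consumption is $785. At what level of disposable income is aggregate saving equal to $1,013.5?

S = Y − C = -785 + 0.22Y
-785 + 0.22Y = 1013.5, so 0.22Y = 1798.5 and Y = 8175

Y = 8175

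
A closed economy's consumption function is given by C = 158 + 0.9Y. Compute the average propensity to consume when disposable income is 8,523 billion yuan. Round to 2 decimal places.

APC = 0.92

C = 158 + 0.9(8523) = 7828.7
APC = C/Y = 7828.7/8523 = 0.92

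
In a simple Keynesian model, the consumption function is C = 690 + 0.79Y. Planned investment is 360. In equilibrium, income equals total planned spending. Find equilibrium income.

Y = C + I = 690 + 0.79Y + 360
Y − 0.79Y = 1050
0.21Y = 1050, so Y = 1050/0.21 = 5000

Y = 5000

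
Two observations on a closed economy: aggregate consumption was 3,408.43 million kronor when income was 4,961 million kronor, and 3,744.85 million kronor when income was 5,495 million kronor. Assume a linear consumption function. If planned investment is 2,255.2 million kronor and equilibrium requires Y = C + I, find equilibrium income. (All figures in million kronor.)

Y = 6860

MPC = (3744.85 − 3408.43)/(5495 − 4961) = 336.42/534 = 0.63
a = 3408.43 − 0.63(4961) = 283
Equilibrium: Y = 283 + 0.63Y + 2255.2
0.37Y = 2538.2, so Y = 2538.2/0.37 = 6860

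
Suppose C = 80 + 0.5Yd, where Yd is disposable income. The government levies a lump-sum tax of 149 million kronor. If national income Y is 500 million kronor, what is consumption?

C = 255.5

Yd = Y − T = 500 − 149 = 351
C = 80 + 0.5(351) = 80 + 175.5 = 255.5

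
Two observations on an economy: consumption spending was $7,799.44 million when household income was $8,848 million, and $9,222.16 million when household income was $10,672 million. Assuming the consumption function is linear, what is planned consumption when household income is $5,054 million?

C = 4840.12

MPC = (9222.16 − 7799.44)/(10672 − 8848) = 1422.72/1824 = 0.78
a = 7799.44 − 0.78(8848) = 7799.44 − 6901.44 = 898
C = 898 + 0.78(5054) = 898 + 3942.12 = 4840.12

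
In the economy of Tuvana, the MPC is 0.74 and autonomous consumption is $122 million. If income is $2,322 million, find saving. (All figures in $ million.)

C = 122 + 0.74(2322) = 122 + 1718.28 = 1840.28
S = Y − C = 2322 − 1840.28 = 481.72

S = 481.72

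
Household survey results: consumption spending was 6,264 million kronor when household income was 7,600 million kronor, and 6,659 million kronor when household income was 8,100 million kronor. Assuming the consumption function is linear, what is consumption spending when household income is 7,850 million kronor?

C = 6461.5

MPC = (6659 − 6264)/(8100 − 7600) = 395/500 = 0.79
a = 6264 − 0.79(7600) = 6264 − 6004 = 260
C = 260 + 0.79(7850) = 260 + 6201.5 = 6461.5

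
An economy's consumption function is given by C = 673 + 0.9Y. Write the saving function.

S = Y − C = Y − (673 + 0.9Y) = -673 + (1 − 0.9)Y

S = -673 + 0.1Y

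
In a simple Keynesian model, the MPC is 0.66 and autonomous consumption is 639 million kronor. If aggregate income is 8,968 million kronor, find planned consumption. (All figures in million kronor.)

C = 6557.88

C = 639 + 0.66(8968) = 639 + 5918.88 = 6557.88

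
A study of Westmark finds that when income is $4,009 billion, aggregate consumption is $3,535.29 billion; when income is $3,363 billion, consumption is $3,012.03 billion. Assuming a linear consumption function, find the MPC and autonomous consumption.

MPC = 0.81; a = 288

MPC = ΔC/ΔY = (3535.29 − 3012.03)/(4009 − 3363) = 523.26/646 = 0.81
a = C − MPC·Y = 3012.03 − 0.81(3363) = 3012.03 − 2724.03 = 288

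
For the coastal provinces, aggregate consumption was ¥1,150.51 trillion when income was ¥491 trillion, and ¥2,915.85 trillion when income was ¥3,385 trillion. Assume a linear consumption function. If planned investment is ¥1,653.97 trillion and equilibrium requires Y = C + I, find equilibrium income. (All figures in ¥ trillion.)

MPC = (2915.85 − 1150.51)/(3385 − 491) = 1765.34/2894 = 0.61
a = 1150.51 − 0.61(491) = 851
Equilibrium: Y = 851 + 0.61Y + 1653.97
0.39Y = 2504.97, so Y = 2504.97/0.39 = 6423

Y = 6423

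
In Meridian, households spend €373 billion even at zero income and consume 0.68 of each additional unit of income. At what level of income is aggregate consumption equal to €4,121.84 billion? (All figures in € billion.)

Y = 5513

373 + 0.68Y = 4121.84
0.68Y = 3748.84, so Y = 3748.84/0.68 = 5513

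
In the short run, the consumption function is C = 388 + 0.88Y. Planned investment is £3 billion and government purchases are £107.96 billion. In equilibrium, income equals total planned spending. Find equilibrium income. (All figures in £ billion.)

Y = 4158

Y = C + I + G = 388 + 0.88Y + 3 + 107.96
Y − 0.88Y = 498.96
0.12Y = 498.96, so Y = 498.96/0.12 = 4158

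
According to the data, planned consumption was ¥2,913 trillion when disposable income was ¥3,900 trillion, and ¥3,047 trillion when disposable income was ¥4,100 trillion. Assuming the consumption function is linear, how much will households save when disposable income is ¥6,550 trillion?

MPC = (3047 − 2913)/(4100 − 3900) = 134/200 = 0.67
a = 2913 − 0.67(3900) = 2913 − 2613 = 300
C = 300 + 0.67(6550) = 4688.5
S = 6550 − 4688.5 = 1861.5

S = 1861.5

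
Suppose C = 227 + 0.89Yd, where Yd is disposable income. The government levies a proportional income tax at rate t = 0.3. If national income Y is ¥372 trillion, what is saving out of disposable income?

S = -198.356

Yd = (1 − 0.3)(372) = 0.7(372) = 260.4
C = 227 + 0.89(260.4) = 227 + 231.756 = 458.756
S = Yd − C = 260.4 − 458.756 = -198.356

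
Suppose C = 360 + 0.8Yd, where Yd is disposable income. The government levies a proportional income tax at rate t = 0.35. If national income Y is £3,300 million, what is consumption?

C = 2076

Yd = (1 − 0.35)(3300) = 0.65(3300) = 2145
C = 360 + 0.8(2145) = 360 + 1716 = 2076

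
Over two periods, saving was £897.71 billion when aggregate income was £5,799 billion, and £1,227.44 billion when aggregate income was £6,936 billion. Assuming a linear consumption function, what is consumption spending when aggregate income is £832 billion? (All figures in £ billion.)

C = 1374.72

MPS = ΔS/ΔY = (1227.44 − 897.71)/(6936 − 5799) = 329.73/1137 = 0.29
MPC = 1 − MPS = 0.71
Autonomous saving = 897.71 − 0.29(5799) = -784, so a = 784
C = 784 + 0.71(832) = 784 + 590.72 = 1374.72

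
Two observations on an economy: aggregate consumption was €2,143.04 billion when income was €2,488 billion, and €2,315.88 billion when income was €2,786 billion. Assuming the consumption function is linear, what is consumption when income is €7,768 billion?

C = 5205.44

MPC = (2315.88 − 2143.04)/(2786 − 2488) = 172.84/298 = 0.58
a = 2143.04 − 0.58(2488) = 2143.04 − 1443.04 = 700
C = 700 + 0.58(7768) = 700 + 4505.44 = 5205.44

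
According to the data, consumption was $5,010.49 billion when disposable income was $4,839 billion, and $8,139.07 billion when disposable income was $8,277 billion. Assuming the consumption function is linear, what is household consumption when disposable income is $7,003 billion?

MPC = (8139.07 − 5010.49)/(8277 − 4839) = 3128.58/3438 = 0.91
a = 5010.49 − 0.91(4839) = 5010.49 − 4403.49 = 607
C = 607 + 0.91(7003) = 607 + 6372.73 = 6979.73

C = 6979.73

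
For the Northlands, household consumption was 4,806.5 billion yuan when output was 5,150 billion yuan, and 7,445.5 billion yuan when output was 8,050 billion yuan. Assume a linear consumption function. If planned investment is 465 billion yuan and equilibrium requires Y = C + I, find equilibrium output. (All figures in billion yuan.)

Y = 6500

MPC = (7445.5 − 4806.5)/(8050 − 5150) = 2639/2900 = 0.91
a = 4806.5 − 0.91(5150) = 120
Equilibrium: Y = 120 + 0.91Y + 465
0.09Y = 585, so Y = 585/0.09 = 6500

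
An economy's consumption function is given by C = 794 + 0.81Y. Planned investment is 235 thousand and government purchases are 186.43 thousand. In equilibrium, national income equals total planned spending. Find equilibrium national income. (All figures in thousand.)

Y = 6397

Y = C + I + G = 794 + 0.81Y + 235 + 186.43
Y − 0.81Y = 1215.43
0.19Y = 1215.43, so Y = 1215.43/0.19 = 6397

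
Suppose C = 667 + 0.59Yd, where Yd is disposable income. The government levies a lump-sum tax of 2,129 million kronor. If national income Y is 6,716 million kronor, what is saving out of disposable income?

S = 1213.67

Yd = Y − T = 6716 − 2129 = 4587
C = 667 + 0.59(4587) = 667 + 2706.33 = 3373.33
S = Yd − C = 4587 − 3373.33 = 1213.67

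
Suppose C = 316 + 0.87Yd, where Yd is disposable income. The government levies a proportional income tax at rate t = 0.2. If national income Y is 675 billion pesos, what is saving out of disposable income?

S = -245.8

Yd = (1 − 0.2)(675) = 0.8(675) = 540
C = 316 + 0.87(540) = 316 + 469.8 = 785.8
S = Yd − C = 540 − 785.8 = -245.8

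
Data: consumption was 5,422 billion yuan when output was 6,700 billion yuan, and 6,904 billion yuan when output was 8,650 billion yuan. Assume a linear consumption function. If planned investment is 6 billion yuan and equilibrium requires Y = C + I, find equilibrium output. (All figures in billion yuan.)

Y = 1400

MPC = (6904 − 5422)/(8650 − 6700) = 1482/1950 = 0.76
a = 5422 − 0.76(6700) = 330
Equilibrium: Y = 330 + 0.76Y + 6
0.24Y = 336, so Y = 336/0.24 = 1400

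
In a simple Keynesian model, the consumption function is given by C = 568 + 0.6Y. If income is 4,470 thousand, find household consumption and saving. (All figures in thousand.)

C = 3250; S = 1220

C = 568 + 0.6(4470) = 568 + 2682 = 3250
S = Y − C = 4470 − 3250 = 1220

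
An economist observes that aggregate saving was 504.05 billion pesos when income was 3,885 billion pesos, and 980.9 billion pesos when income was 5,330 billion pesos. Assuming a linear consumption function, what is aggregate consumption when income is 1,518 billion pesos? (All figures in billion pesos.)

MPS = ΔS/ΔY = (980.9 − 504.05)/(5330 − 3885) = 476.85/1445 = 0.33
MPC = 1 − MPS = 0.67
Autonomous saving = 504.05 − 0.33(3885) = -778, so a = 778
C = 778 + 0.67(1518) = 778 + 1017.06 = 1795.06

C = 1795.06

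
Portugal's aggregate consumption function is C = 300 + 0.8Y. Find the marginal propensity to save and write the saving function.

MPS = 1 − MPC = 1 − 0.8 = 0.2
S = Y − C = -300 + 0.2Y

MPS = 0.2; S = -300 + 0.2Y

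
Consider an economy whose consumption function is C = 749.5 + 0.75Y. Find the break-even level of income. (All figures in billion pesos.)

At break-even, C = Y: 749.5 + 0.75Y = Y
0.25Y = 749.5, so Y = 749.5/0.25 = 2998

Y = 2998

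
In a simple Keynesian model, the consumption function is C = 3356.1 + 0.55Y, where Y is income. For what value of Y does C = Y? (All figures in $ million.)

Y = 7458

At break-even, C = Y: 3356.1 + 0.55Y = Y
0.45Y = 3356.1, so Y = 3356.1/0.45 = 7458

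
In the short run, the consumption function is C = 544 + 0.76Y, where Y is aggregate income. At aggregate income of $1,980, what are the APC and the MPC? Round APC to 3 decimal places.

MPC = 0.76 (the slope of the consumption function)
C = 544 + 0.76(1980) = 2048.8, so APC = 2048.8/1980 = 1.035

APC = 1.035; MPC = 0.76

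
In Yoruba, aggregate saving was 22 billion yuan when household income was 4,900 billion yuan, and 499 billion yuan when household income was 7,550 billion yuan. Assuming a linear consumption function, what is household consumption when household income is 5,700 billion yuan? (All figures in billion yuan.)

C = 5534

MPS = ΔS/ΔY = (499 − 22)/(7550 − 4900) = 477/2650 = 0.18
MPC = 1 − MPS = 0.82
Autonomous saving = 22 − 0.18(4900) = -860, so a = 860
C = 860 + 0.82(5700) = 860 + 4674 = 5534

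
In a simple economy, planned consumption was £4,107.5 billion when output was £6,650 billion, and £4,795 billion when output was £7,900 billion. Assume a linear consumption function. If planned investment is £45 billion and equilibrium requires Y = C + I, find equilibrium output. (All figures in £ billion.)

MPC = (4795 − 4107.5)/(7900 − 6650) = 687.5/1250 = 0.55
a = 4107.5 − 0.55(6650) = 450
Equilibrium: Y = 450 + 0.55Y + 45
0.45Y = 495, so Y = 495/0.45 = 1100

Y = 1100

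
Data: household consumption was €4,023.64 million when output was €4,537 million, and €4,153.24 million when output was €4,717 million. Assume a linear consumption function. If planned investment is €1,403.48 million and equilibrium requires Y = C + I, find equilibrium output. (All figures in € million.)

Y = 7716

MPC = (4153.24 − 4023.64)/(4717 − 4537) = 129.6/180 = 0.72
a = 4023.64 − 0.72(4537) = 757
Equilibrium: Y = 757 + 0.72Y + 1403.48
0.28Y = 2160.48, so Y = 2160.48/0.28 = 7716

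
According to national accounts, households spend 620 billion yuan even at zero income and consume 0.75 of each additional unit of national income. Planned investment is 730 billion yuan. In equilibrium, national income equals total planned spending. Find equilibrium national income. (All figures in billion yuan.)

Y = 5400

Y = C + I = 620 + 0.75Y + 730
Y − 0.75Y = 1350
0.25Y = 1350, so Y = 1350/0.25 = 5400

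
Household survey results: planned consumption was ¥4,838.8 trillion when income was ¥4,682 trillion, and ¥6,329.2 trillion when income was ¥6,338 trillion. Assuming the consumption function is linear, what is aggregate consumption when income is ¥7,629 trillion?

MPC = (6329.2 − 4838.8)/(6338 − 4682) = 1490.4/1656 = 0.9
a = 4838.8 − 0.9(4682) = 4838.8 − 4213.8 = 625
C = 625 + 0.9(7629) = 625 + 6866.1 = 7491.1

C = 7491.1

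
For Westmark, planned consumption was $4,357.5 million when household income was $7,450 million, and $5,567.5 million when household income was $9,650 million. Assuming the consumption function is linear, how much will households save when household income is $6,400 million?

S = 2620

MPC = (5567.5 − 4357.5)/(9650 − 7450) = 1210/2200 = 0.55
a = 4357.5 − 0.55(7450) = 4357.5 − 4097.5 = 260
C = 260 + 0.55(6400) = 3780
S = 6400 − 3780 = 2620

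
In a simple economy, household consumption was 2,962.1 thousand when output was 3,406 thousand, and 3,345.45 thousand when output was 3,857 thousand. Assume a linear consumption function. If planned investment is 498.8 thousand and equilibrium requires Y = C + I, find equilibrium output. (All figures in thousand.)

MPC = (3345.45 − 2962.1)/(3857 − 3406) = 383.35/451 = 0.85
a = 2962.1 − 0.85(3406) = 67
Equilibrium: Y = 67 + 0.85Y + 498.8
0.15Y = 565.8, so Y = 565.8/0.15 = 3772

Y = 3772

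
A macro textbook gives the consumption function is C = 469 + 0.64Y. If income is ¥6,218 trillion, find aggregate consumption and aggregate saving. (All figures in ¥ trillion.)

C = 4448.52; S = 1769.48

C = 469 + 0.64(6218) = 469 + 3979.52 = 4448.52
S = Y − C = 6218 − 4448.52 = 1769.48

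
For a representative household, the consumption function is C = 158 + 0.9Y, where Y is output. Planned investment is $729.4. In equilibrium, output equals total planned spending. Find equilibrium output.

Y = C + I = 158 + 0.9Y + 729.4
Y − 0.9Y = 887.4
0.1Y = 887.4, so Y = 887.4/0.1 = 8874

Y = 8874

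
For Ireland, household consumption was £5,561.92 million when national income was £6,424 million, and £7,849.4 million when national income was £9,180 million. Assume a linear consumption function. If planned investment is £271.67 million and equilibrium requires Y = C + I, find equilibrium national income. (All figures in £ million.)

Y = 2951

MPC = (7849.4 − 5561.92)/(9180 − 6424) = 2287.48/2756 = 0.83
a = 5561.92 − 0.83(6424) = 230
Equilibrium: Y = 230 + 0.83Y + 271.67
0.17Y = 501.67, so Y = 501.67/0.17 = 2951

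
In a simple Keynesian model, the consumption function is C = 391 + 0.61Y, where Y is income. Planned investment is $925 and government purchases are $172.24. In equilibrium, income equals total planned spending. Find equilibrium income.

Y = 3816

Y = C + I + G = 391 + 0.61Y + 925 + 172.24
Y − 0.61Y = 1488.24
0.39Y = 1488.24, so Y = 1488.24/0.39 = 3816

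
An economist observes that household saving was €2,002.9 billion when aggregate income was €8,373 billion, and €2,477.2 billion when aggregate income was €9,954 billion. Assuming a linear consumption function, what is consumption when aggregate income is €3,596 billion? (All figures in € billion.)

C = 3026.2

MPS = ΔS/ΔY = (2477.2 − 2002.9)/(9954 − 8373) = 474.3/1581 = 0.3
MPC = 1 − MPS = 0.7
Autonomous saving = 2002.9 − 0.3(8373) = -509, so a = 509
C = 509 + 0.7(3596) = 509 + 2517.2 = 3026.2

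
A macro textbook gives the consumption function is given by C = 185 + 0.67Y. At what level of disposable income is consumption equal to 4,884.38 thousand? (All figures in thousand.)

185 + 0.67Y = 4884.38
0.67Y = 4699.38, so Y = 4699.38/0.67 = 7014

Y = 7014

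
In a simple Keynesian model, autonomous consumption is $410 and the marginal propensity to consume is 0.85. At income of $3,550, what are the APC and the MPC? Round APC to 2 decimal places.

MPC = 0.85 (the slope of the consumption function)
C = 410 + 0.85(3550) = 3427.5, so APC = 3427.5/3550 = 0.97

APC = 0.97; MPC = 0.85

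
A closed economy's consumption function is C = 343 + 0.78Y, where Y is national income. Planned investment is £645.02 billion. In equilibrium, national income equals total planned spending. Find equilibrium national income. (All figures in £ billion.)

Y = 4491

Y = C + I = 343 + 0.78Y + 645.02
Y − 0.78Y = 988.02
0.22Y = 988.02, so Y = 988.02/0.22 = 4491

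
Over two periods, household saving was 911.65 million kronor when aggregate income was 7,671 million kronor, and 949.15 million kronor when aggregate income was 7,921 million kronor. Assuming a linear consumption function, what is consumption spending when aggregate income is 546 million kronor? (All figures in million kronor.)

C = 703.1

MPS = ΔS/ΔY = (949.15 − 911.65)/(7921 − 7671) = 37.5/250 = 0.15
MPC = 1 − MPS = 0.85
Autonomous saving = 911.65 − 0.15(7671) = -239, so a = 239
C = 239 + 0.85(546) = 239 + 464.1 = 703.1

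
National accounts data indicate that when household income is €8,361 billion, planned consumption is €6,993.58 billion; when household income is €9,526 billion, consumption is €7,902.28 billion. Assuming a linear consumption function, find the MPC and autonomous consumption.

MPC = ΔC/ΔY = (7902.28 − 6993.58)/(9526 − 8361) = 908.7/1165 = 0.78
a = C − MPC·Y = 6993.58 − 0.78(8361) = 6993.58 − 6521.58 = 472

MPC = 0.78; a = 472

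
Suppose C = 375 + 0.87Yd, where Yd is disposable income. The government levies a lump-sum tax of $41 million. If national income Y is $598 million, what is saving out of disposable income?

S = -302.59

Yd = Y − T = 598 − 41 = 557
C = 375 + 0.87(557) = 375 + 484.59 = 859.59
S = Yd − C = 557 − 859.59 = -302.59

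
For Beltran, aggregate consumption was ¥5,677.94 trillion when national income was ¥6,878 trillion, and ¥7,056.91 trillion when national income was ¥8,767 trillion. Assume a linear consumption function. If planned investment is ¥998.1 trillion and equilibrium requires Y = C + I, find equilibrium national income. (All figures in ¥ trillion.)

MPC = (7056.91 − 5677.94)/(8767 − 6878) = 1378.97/1889 = 0.73
a = 5677.94 − 0.73(6878) = 657
Equilibrium: Y = 657 + 0.73Y + 998.1
0.27Y = 1655.1, so Y = 1655.1/0.27 = 6130

Y = 6130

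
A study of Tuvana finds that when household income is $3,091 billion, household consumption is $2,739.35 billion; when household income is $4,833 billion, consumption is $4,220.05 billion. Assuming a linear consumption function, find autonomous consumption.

a = 112

MPC = ΔC/ΔY = (4220.05 − 2739.35)/(4833 − 3091) = 1480.7/1742 = 0.85
a = C − MPC·Y = 2739.35 − 0.85(3091) = 2739.35 − 2627.35 = 112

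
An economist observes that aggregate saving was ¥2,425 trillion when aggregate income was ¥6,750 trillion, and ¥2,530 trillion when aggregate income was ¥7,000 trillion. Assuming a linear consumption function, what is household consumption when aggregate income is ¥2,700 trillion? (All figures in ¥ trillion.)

C = 1976

MPS = ΔS/ΔY = (2530 − 2425)/(7000 − 6750) = 105/250 = 0.42
MPC = 1 − MPS = 0.58
Autonomous saving = 2425 − 0.42(6750) = -410, so a = 410
C = 410 + 0.58(2700) = 410 + 1566 = 1976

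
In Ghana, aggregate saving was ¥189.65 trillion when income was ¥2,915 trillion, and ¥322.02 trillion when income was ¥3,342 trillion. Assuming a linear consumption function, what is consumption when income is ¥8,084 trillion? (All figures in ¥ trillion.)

C = 6291.96

MPS = ΔS/ΔY = (322.02 − 189.65)/(3342 − 2915) = 132.37/427 = 0.31
MPC = 1 − MPS = 0.69
Autonomous saving = 189.65 − 0.31(2915) = -714, so a = 714
C = 714 + 0.69(8084) = 714 + 5577.96 = 6291.96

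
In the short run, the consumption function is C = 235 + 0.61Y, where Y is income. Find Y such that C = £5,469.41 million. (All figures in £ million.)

235 + 0.61Y = 5469.41
0.61Y = 5234.41, so Y = 5234.41/0.61 = 8581

Y = 8581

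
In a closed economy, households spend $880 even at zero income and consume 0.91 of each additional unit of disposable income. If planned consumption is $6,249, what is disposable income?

Y = 5900

880 + 0.91Y = 6249
0.91Y = 5369, so Y = 5369/0.91 = 5900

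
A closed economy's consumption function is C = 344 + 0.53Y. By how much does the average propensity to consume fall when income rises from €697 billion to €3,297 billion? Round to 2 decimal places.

At Y = 697: C = 344 + 0.53(697) = 713.41, APC = 713.41/697 = 1.024
At Y = 3297: C = 2091.41, APC = 2091.41/3297 = 0.634
Fall in APC = 1.024 − 0.634 = 0.39

ΔAPC = 0.39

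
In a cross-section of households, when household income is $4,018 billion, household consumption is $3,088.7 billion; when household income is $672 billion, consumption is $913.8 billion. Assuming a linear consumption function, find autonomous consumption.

MPC = ΔC/ΔY = (3088.7 − 913.8)/(4018 − 672) = 2174.9/3346 = 0.65
a = C − MPC·Y = 913.8 − 0.65(672) = 913.8 − 436.8 = 477

a = 477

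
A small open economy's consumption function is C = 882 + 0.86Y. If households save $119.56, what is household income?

Y = 7154

S = Y − C = -882 + 0.14Y
-882 + 0.14Y = 119.56, so 0.14Y = 1001.56 and Y = 7154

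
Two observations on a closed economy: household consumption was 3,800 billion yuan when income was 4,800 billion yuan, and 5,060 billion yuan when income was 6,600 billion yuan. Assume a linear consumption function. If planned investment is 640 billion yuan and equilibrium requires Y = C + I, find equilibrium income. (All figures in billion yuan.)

Y = 3600

MPC = (5060 − 3800)/(6600 − 4800) = 1260/1800 = 0.7
a = 3800 − 0.7(4800) = 440
Equilibrium: Y = 440 + 0.7Y + 640
0.3Y = 1080, so Y = 1080/0.3 = 3600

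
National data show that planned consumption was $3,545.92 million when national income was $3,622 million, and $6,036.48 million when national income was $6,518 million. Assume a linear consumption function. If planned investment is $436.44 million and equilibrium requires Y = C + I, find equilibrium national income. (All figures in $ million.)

Y = 6196

MPC = (6036.48 − 3545.92)/(6518 − 3622) = 2490.56/2896 = 0.86
a = 3545.92 − 0.86(3622) = 431
Equilibrium: Y = 431 + 0.86Y + 436.44
0.14Y = 867.44, so Y = 867.44/0.14 = 6196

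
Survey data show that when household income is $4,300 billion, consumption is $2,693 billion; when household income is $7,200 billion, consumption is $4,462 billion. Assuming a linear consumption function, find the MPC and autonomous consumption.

MPC = ΔC/ΔY = (4462 − 2693)/(7200 − 4300) = 1769/2900 = 0.61
a = C − MPC·Y = 2693 − 0.61(4300) = 2693 − 2623 = 70

MPC = 0.61; a = 70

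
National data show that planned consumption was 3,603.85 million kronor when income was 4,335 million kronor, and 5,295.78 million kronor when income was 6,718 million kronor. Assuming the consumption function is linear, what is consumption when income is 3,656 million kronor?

MPC = (5295.78 − 3603.85)/(6718 − 4335) = 1691.93/2383 = 0.71
a = 3603.85 − 0.71(4335) = 3603.85 − 3077.85 = 526
C = 526 + 0.71(3656) = 526 + 2595.76 = 3121.76

C = 3121.76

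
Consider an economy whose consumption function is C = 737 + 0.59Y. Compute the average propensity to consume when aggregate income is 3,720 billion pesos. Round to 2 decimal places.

APC = 0.79

C = 737 + 0.59(3720) = 2931.8
APC = C/Y = 2931.8/3720 = 0.79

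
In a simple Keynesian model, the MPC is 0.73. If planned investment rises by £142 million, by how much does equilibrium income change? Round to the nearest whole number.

ΔY ≈ 526

The multiplier is 1/(1 − MPC) = 1/0.27.
ΔY = 142/0.27 = 525.93 ≈ 526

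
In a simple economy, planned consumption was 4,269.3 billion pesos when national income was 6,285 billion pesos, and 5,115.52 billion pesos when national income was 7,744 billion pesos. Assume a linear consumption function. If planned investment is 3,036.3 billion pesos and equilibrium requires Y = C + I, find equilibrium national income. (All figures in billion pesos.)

Y = 8715

MPC = (5115.52 − 4269.3)/(7744 − 6285) = 846.22/1459 = 0.58
a = 4269.3 − 0.58(6285) = 624
Equilibrium: Y = 624 + 0.58Y + 3036.3
0.42Y = 3660.3, so Y = 3660.3/0.42 = 8715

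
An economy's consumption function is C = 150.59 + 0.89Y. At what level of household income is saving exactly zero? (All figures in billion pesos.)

Y = 1369

At break-even, C = Y: 150.59 + 0.89Y = Y
0.11Y = 150.59, so Y = 150.59/0.11 = 1369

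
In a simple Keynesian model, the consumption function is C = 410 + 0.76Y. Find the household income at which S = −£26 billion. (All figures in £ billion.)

Y = 1600

S = Y − C = -410 + 0.24Y
-410 + 0.24Y = -26, so 0.24Y = 384 and Y = 1600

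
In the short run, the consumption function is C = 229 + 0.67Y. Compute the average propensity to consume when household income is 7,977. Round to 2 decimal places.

APC = 0.70

C = 229 + 0.67(7977) = 5573.59
APC = C/Y = 5573.59/7977 = 0.70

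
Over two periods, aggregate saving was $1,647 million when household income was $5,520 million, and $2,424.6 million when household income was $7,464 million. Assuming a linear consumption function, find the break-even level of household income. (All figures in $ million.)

MPS = ΔS/ΔY = (2424.6 − 1647)/(7464 − 5520) = 777.6/1944 = 0.4
MPC = 1 − MPS = 0.6
From S(5520) = 1647: −a + 0.4(5520) = 1647, so a = 2208 − 1647 = 561
Break-even (S = 0): Y = a/MPS = 561/0.4 = 1402.5

Y = 1402.5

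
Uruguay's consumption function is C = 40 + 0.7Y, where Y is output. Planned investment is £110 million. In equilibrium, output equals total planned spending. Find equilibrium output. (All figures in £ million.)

Y = C + I = 40 + 0.7Y + 110
Y − 0.7Y = 150
0.3Y = 150, so Y = 150/0.3 = 500

Y = 500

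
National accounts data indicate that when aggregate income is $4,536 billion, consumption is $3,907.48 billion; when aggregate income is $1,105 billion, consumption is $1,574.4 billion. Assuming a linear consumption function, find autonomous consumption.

MPC = ΔC/ΔY = (3907.48 − 1574.4)/(4536 − 1105) = 2333.08/3431 = 0.68
a = C − MPC·Y = 1574.4 − 0.68(1105) = 1574.4 − 751.4 = 823

a = 823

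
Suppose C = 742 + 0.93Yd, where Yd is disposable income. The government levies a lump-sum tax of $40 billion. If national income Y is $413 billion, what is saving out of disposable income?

S = -715.89

Yd = Y − T = 413 − 40 = 373
C = 742 + 0.93(373) = 742 + 346.89 = 1088.89
S = Yd − C = 373 − 1088.89 = -715.89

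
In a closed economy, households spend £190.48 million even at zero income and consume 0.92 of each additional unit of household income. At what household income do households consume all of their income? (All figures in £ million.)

Y = 2381

At break-even, C = Y: 190.48 + 0.92Y = Y
0.08Y = 190.48, so Y = 190.48/0.08 = 2381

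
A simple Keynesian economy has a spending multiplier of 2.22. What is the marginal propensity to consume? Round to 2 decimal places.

k = 1/(1 − MPC), so 1 − MPC = 1/k = 1/2.22 = 0.4505
MPC = 1 − 0.4505 = 0.55

MPC = 0.55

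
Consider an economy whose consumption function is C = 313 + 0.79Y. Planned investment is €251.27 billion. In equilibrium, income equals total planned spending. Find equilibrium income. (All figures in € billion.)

Y = 2687

Y = C + I = 313 + 0.79Y + 251.27
Y − 0.79Y = 564.27
0.21Y = 564.27, so Y = 564.27/0.21 = 2687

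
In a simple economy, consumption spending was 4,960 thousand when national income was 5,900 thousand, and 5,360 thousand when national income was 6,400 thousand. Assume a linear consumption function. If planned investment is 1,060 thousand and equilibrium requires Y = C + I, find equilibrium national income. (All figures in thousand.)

Y = 6500

MPC = (5360 − 4960)/(6400 − 5900) = 400/500 = 0.8
a = 4960 − 0.8(5900) = 240
Equilibrium: Y = 240 + 0.8Y + 1060
0.2Y = 1300, so Y = 1300/0.2 = 6500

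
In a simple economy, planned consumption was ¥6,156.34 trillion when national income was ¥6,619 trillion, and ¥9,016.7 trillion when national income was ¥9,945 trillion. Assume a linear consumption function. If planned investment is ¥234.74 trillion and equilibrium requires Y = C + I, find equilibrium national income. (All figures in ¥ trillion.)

Y = 4991

MPC = (9016.7 − 6156.34)/(9945 − 6619) = 2860.36/3326 = 0.86
a = 6156.34 − 0.86(6619) = 464
Equilibrium: Y = 464 + 0.86Y + 234.74
0.14Y = 698.74, so Y = 698.74/0.14 = 4991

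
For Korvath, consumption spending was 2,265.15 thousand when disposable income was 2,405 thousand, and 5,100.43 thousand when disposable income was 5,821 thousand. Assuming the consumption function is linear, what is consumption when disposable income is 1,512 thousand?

C = 1523.96

MPC = (5100.43 − 2265.15)/(5821 − 2405) = 2835.28/3416 = 0.83
a = 2265.15 − 0.83(2405) = 2265.15 − 1996.15 = 269
C = 269 + 0.83(1512) = 269 + 1254.96 = 1523.96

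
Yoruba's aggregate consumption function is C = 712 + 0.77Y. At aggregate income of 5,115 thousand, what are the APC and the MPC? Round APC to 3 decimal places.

APC = 0.909; MPC = 0.77

MPC = 0.77 (the slope of the consumption function)
C = 712 + 0.77(5115) = 4650.55, so APC = 4650.55/5115 = 0.909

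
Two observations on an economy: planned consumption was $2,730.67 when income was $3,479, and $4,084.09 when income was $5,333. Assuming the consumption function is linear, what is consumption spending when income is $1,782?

C = 1491.86

MPC = (4084.09 − 2730.67)/(5333 − 3479) = 1353.42/1854 = 0.73
a = 2730.67 − 0.73(3479) = 2730.67 − 2539.67 = 191
C = 191 + 0.73(1782) = 191 + 1300.86 = 1491.86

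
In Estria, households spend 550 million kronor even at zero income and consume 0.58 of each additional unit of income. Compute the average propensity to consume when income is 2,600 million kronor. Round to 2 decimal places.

APC = 0.79

C = 550 + 0.58(2600) = 2058
APC = C/Y = 2058/2600 = 0.79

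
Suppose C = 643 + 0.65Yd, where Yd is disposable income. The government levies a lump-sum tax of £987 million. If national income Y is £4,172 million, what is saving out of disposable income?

S = 471.75

Yd = Y − T = 4172 − 987 = 3185
C = 643 + 0.65(3185) = 643 + 2070.25 = 2713.25
S = Yd − C = 3185 − 2713.25 = 471.75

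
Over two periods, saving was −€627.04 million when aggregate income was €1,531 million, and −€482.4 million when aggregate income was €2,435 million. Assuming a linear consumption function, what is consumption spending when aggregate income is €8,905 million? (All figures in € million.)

C = 8352.2

MPS = ΔS/ΔY = (-482.4 − (-627.04))/(2435 − 1531) = 144.64/904 = 0.16
MPC = 1 − MPS = 0.84
Autonomous saving = -627.04 − 0.16(1531) = -872, so a = 872
C = 872 + 0.84(8905) = 872 + 7480.2 = 8352.2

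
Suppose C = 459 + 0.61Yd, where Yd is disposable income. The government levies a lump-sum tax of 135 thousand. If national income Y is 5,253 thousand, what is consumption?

C = 3580.98

Yd = Y − T = 5253 − 135 = 5118
C = 459 + 0.61(5118) = 459 + 3121.98 = 3580.98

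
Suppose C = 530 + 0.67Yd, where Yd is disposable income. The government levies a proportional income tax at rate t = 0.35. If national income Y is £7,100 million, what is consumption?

Yd = (1 − 0.35)(7100) = 0.65(7100) = 4615
C = 530 + 0.67(4615) = 530 + 3092.05 = 3622.05

C = 3622.05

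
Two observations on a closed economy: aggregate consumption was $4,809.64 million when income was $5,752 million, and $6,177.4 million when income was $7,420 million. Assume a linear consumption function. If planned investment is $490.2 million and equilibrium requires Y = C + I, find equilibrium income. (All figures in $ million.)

Y = 3240

MPC = (6177.4 − 4809.64)/(7420 − 5752) = 1367.76/1668 = 0.82
a = 4809.64 − 0.82(5752) = 93
Equilibrium: Y = 93 + 0.82Y + 490.2
0.18Y = 583.2, so Y = 583.2/0.18 = 3240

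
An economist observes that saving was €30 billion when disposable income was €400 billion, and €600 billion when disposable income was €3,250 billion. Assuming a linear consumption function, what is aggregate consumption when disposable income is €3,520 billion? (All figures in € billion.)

C = 2866

MPS = ΔS/ΔY = (600 − 30)/(3250 − 400) = 570/2850 = 0.2
MPC = 1 − MPS = 0.8
Autonomous saving = 30 − 0.2(400) = -50, so a = 50
C = 50 + 0.8(3520) = 50 + 2816 = 2866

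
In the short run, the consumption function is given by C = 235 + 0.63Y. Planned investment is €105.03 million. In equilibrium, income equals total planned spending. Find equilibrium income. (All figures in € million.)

Y = C + I = 235 + 0.63Y + 105.03
Y − 0.63Y = 340.03
0.37Y = 340.03, so Y = 340.03/0.37 = 919

Y = 919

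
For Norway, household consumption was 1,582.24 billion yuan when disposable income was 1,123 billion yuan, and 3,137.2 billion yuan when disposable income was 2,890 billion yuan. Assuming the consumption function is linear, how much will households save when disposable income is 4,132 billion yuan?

MPC = (3137.2 − 1582.24)/(2890 − 1123) = 1554.96/1767 = 0.88
a = 1582.24 − 0.88(1123) = 1582.24 − 988.24 = 594
C = 594 + 0.88(4132) = 4230.16
S = 4132 − 4230.16 = -98.16

S = -98.16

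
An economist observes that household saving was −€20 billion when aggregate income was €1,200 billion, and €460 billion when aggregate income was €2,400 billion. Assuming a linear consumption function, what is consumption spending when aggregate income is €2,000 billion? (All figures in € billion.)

MPS = ΔS/ΔY = (460 − (-20))/(2400 − 1200) = 480/1200 = 0.4
MPC = 1 − MPS = 0.6
Autonomous saving = -20 − 0.4(1200) = -500, so a = 500
C = 500 + 0.6(2000) = 500 + 1200 = 1700

C = 1700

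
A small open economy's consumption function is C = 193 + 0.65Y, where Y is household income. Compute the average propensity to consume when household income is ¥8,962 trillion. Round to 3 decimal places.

APC = 0.672

C = 193 + 0.65(8962) = 6018.3
APC = C/Y = 6018.3/8962 = 0.672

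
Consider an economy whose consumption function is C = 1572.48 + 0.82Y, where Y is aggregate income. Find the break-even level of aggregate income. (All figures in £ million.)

At break-even, C = Y: 1572.48 + 0.82Y = Y
0.18Y = 1572.48, so Y = 1572.48/0.18 = 8736

Y = 8736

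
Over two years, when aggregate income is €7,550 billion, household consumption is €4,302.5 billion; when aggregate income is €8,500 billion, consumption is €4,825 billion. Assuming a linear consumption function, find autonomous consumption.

a = 150

MPC = ΔC/ΔY = (4825 − 4302.5)/(8500 − 7550) = 522.5/950 = 0.55
a = C − MPC·Y = 4302.5 − 0.55(7550) = 4302.5 − 4152.5 = 150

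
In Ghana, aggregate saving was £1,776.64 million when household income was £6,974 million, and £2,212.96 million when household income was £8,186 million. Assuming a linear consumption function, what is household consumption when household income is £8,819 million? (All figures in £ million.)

C = 6378.16

MPS = ΔS/ΔY = (2212.96 − 1776.64)/(8186 − 6974) = 436.32/1212 = 0.36
MPC = 1 − MPS = 0.64
Autonomous saving = 1776.64 − 0.36(6974) = -734, so a = 734
C = 734 + 0.64(8819) = 734 + 5644.16 = 6378.16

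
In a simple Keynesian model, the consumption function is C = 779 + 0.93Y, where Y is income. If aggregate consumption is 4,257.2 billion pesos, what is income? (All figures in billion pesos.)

779 + 0.93Y = 4257.2
0.93Y = 3478.2, so Y = 3478.2/0.93 = 3740

Y = 3740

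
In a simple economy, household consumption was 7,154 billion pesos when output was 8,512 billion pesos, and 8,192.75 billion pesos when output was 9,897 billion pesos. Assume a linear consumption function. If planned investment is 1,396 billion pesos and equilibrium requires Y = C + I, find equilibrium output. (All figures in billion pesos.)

Y = 8664

MPC = (8192.75 − 7154)/(9897 − 8512) = 1038.75/1385 = 0.75
a = 7154 − 0.75(8512) = 770
Equilibrium: Y = 770 + 0.75Y + 1396
0.25Y = 2166, so Y = 2166/0.25 = 8664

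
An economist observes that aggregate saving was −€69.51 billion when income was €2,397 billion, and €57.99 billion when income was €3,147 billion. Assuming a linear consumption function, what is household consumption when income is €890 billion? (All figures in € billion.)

MPS = ΔS/ΔY = (57.99 − (-69.51))/(3147 − 2397) = 127.5/750 = 0.17
MPC = 1 − MPS = 0.83
Autonomous saving = -69.51 − 0.17(2397) = -477, so a = 477
C = 477 + 0.83(890) = 477 + 738.7 = 1215.7

C = 1215.7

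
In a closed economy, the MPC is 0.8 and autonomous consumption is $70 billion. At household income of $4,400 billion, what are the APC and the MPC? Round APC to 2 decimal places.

APC = 0.82; MPC = 0.8

MPC = 0.8 (the slope of the consumption function)
C = 70 + 0.8(4400) = 3590, so APC = 3590/4400 = 0.82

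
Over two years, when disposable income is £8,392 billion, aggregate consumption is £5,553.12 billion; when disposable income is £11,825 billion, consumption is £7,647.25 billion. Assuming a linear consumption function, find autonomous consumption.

MPC = ΔC/ΔY = (7647.25 − 5553.12)/(11825 − 8392) = 2094.13/3433 = 0.61
a = C − MPC·Y = 5553.12 − 0.61(8392) = 5553.12 − 5119.12 = 434

a = 434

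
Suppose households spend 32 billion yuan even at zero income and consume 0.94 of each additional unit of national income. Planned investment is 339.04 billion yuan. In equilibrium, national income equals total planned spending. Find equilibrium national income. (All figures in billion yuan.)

Y = C + I = 32 + 0.94Y + 339.04
Y − 0.94Y = 371.04
0.06Y = 371.04, so Y = 371.04/0.06 = 6184

Y = 6184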